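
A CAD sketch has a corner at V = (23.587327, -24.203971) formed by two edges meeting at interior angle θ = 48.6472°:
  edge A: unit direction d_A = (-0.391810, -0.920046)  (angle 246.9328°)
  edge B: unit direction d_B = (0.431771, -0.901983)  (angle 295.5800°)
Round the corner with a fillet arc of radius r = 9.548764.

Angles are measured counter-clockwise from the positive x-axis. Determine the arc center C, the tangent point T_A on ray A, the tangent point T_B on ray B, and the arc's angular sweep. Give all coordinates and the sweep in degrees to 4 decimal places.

center=(24.0956,-47.3812) T_A=(15.3103,-43.6399) T_B=(32.7085,-43.2583) sweep=131.3528

bisector direction at 271.2564° = (0.021927,-0.999760)
center distance |VC| = r/sin(θ/2) = 9.548764/sin(24.3236°) = 23.182817
C = V + |VC|·bis = (24.0956,-47.3812)
T_A = V + ((C−V)·d_A)·d_A = V + 21.1250·d_A = (15.3103,-43.6399)
T_B = V + ((C−V)·d_B)·d_B = V + 21.1250·d_B = (32.7085,-43.2583)
sweep = 180° − θ = 131.3528°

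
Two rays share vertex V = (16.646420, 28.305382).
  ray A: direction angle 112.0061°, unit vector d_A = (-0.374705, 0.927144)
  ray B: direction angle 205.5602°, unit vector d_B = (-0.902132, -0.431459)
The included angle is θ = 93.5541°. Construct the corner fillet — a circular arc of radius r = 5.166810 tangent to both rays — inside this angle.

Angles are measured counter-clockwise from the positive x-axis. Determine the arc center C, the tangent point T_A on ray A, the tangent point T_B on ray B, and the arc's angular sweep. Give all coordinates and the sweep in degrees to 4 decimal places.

center=(10.0365,30.8714) T_A=(14.8269,32.8075) T_B=(12.2658,26.2103) sweep=86.4459

bisector direction at 158.7832° = (-0.932217,0.361899)
center distance |VC| = r/sin(θ/2) = 5.166810/sin(46.7771°) = 7.090504
C = V + |VC|·bis = (10.0365,30.8714)
T_A = V + ((C−V)·d_A)·d_A = V + 4.8559·d_A = (14.8269,32.8075)
T_B = V + ((C−V)·d_B)·d_B = V + 4.8559·d_B = (12.2658,26.2103)
sweep = 180° − θ = 86.4459°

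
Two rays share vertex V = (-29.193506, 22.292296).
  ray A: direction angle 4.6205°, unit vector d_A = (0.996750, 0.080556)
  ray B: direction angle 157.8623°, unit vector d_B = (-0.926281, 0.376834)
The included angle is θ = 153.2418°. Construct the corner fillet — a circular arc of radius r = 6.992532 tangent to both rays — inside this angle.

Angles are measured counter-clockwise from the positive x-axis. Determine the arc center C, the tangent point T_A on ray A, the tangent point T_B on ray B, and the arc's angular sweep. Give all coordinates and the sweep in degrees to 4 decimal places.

bisector direction at 81.2414° = (0.152272,0.988339)
center distance |VC| = r/sin(θ/2) = 6.992532/sin(76.6209°) = 7.187601
C = V + |VC|·bis = (-28.0990,29.3961)
T_A = V + ((C−V)·d_A)·d_A = V + 1.6632·d_A = (-27.5358,22.4263)
T_B = V + ((C−V)·d_B)·d_B = V + 1.6632·d_B = (-30.7341,22.9190)
sweep = 180° − θ = 26.7582°

center=(-28.0990,29.3961) T_A=(-27.5358,22.4263) T_B=(-30.7341,22.9190) sweep=26.7582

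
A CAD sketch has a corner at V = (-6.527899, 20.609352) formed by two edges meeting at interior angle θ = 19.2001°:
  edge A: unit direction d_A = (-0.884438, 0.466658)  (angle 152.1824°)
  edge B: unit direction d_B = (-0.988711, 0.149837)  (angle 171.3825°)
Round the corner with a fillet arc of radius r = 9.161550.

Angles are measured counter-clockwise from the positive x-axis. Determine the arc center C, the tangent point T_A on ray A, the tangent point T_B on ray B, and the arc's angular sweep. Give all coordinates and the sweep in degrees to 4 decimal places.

center=(-58.7097,37.7836) T_A=(-54.4344,45.8864) T_B=(-60.0824,28.7254) sweep=160.7999

bisector direction at 161.7825° = (-0.949876,0.312626)
center distance |VC| = r/sin(θ/2) = 9.161550/sin(9.6000°) = 54.935370
C = V + |VC|·bis = (-58.7097,37.7836)
T_A = V + ((C−V)·d_A)·d_A = V + 54.1660·d_A = (-54.4344,45.8864)
T_B = V + ((C−V)·d_B)·d_B = V + 54.1660·d_B = (-60.0824,28.7254)
sweep = 180° − θ = 160.7999°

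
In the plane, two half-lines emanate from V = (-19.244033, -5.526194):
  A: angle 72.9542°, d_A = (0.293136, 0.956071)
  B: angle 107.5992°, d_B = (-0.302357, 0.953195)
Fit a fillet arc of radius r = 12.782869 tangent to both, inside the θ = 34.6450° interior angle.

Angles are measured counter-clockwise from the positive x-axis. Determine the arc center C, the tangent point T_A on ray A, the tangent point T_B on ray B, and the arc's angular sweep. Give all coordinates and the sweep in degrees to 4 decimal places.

bisector direction at 90.2767° = (-0.004829,0.999988)
center distance |VC| = r/sin(θ/2) = 12.782869/sin(17.3225°) = 42.931581
C = V + |VC|·bis = (-19.4514,37.4049)
T_A = V + ((C−V)·d_A)·d_A = V + 40.9844·d_A = (-7.2300,33.6578)
T_B = V + ((C−V)·d_B)·d_B = V + 40.9844·d_B = (-31.6359,33.5399)
sweep = 180° − θ = 145.3550°

center=(-19.4514,37.4049) T_A=(-7.2300,33.6578) T_B=(-31.6359,33.5399) sweep=145.3550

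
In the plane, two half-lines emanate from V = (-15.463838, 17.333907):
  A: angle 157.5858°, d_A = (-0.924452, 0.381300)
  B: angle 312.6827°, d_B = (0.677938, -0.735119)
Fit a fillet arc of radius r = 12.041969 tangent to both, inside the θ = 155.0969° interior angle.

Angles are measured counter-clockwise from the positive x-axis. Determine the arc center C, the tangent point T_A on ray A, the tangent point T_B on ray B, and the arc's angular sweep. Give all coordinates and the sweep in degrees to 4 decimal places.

bisector direction at 235.1342° = (-0.571656,-0.820494)
center distance |VC| = r/sin(θ/2) = 12.041969/sin(77.5485°) = 12.332035
C = V + |VC|·bis = (-22.5135,7.2155)
T_A = V + ((C−V)·d_A)·d_A = V + 2.6590·d_A = (-17.9219,18.3478)
T_B = V + ((C−V)·d_B)·d_B = V + 2.6590·d_B = (-13.6612,15.3793)
sweep = 180° − θ = 24.9031°

center=(-22.5135,7.2155) T_A=(-17.9219,18.3478) T_B=(-13.6612,15.3793) sweep=24.9031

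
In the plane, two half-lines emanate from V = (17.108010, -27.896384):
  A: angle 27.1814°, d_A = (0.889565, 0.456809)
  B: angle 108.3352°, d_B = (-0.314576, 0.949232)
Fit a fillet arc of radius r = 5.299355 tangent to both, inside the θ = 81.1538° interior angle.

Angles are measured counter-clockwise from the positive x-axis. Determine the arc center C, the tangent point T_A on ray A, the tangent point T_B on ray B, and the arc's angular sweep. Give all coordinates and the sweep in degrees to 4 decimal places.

bisector direction at 67.7583° = (0.378515,0.925595)
center distance |VC| = r/sin(θ/2) = 5.299355/sin(40.5769°) = 8.146987
C = V + |VC|·bis = (20.1918,-20.3556)
T_A = V + ((C−V)·d_A)·d_A = V + 6.1879·d_A = (22.6126,-25.0697)
T_B = V + ((C−V)·d_B)·d_B = V + 6.1879·d_B = (15.1614,-22.0226)
sweep = 180° − θ = 98.8462°

center=(20.1918,-20.3556) T_A=(22.6126,-25.0697) T_B=(15.1614,-22.0226) sweep=98.8462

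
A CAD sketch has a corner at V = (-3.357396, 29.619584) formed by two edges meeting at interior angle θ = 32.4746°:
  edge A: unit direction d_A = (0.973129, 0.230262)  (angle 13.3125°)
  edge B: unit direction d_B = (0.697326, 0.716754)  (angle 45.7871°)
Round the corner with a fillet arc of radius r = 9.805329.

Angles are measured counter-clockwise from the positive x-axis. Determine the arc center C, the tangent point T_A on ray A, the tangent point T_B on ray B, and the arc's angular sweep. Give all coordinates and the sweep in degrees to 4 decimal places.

bisector direction at 29.5498° = (0.869927,0.493180)
center distance |VC| = r/sin(θ/2) = 9.805329/sin(16.2373°) = 35.067098
C = V + |VC|·bis = (27.1484,46.9140)
T_A = V + ((C−V)·d_A)·d_A = V + 33.6683·d_A = (29.4062,37.3721)
T_B = V + ((C−V)·d_B)·d_B = V + 33.6683·d_B = (20.1204,53.7515)
sweep = 180° − θ = 147.5254°

center=(27.1484,46.9140) T_A=(29.4062,37.3721) T_B=(20.1204,53.7515) sweep=147.5254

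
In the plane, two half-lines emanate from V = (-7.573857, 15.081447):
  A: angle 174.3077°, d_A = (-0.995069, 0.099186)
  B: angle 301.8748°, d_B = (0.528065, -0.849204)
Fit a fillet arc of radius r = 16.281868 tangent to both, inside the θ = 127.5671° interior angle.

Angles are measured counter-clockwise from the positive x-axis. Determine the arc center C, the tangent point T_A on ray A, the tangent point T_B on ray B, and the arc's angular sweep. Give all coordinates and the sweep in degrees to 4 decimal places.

bisector direction at 238.0913° = (-0.528568,-0.848891)
center distance |VC| = r/sin(θ/2) = 16.281868/sin(63.7835°) = 18.148807
C = V + |VC|·bis = (-17.1667,-0.3249)
T_A = V + ((C−V)·d_A)·d_A = V + 8.0175·d_A = (-15.5518,15.8767)
T_B = V + ((C−V)·d_B)·d_B = V + 8.0175·d_B = (-3.3401,8.2730)
sweep = 180° − θ = 52.4329°

center=(-17.1667,-0.3249) T_A=(-15.5518,15.8767) T_B=(-3.3401,8.2730) sweep=52.4329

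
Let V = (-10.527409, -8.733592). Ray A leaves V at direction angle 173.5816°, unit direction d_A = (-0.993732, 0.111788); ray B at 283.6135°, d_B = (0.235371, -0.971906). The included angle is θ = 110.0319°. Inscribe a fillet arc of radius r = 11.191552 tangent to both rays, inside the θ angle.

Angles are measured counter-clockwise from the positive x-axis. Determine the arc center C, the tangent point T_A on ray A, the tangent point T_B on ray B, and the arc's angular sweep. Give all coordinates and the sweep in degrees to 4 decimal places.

bisector direction at 228.5976° = (-0.661344,-0.750083)
center distance |VC| = r/sin(θ/2) = 11.191552/sin(55.0159°) = 13.659700
C = V + |VC|·bis = (-19.5612,-18.9795)
T_A = V + ((C−V)·d_A)·d_A = V + 7.8318·d_A = (-18.3101,-7.8581)
T_B = V + ((C−V)·d_B)·d_B = V + 7.8318·d_B = (-8.6840,-16.3453)
sweep = 180° − θ = 69.9681°

center=(-19.5612,-18.9795) T_A=(-18.3101,-7.8581) T_B=(-8.6840,-16.3453) sweep=69.9681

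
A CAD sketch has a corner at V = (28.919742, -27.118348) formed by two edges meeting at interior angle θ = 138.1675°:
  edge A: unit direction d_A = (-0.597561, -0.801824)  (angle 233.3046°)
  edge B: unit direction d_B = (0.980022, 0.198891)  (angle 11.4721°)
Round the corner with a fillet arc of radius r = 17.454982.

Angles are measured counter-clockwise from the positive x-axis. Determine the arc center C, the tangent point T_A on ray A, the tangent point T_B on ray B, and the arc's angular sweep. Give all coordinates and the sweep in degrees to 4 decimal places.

center=(38.9292,-42.8978) T_A=(24.9334,-32.4674) T_B=(35.4575,-25.7915) sweep=41.8325

bisector direction at 302.3884° = (0.535655,-0.844437)
center distance |VC| = r/sin(θ/2) = 17.454982/sin(69.0837°) = 18.686352
C = V + |VC|·bis = (38.9292,-42.8978)
T_A = V + ((C−V)·d_A)·d_A = V + 6.6711·d_A = (24.9334,-32.4674)
T_B = V + ((C−V)·d_B)·d_B = V + 6.6711·d_B = (35.4575,-25.7915)
sweep = 180° − θ = 41.8325°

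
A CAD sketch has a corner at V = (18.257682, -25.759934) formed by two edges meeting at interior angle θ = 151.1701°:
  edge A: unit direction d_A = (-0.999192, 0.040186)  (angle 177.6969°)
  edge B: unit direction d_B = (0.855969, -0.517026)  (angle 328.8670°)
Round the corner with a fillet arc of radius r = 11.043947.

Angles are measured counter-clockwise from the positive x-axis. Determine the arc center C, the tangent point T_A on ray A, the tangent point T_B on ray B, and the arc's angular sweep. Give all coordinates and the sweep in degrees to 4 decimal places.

center=(14.9775,-36.6809) T_A=(15.4213,-25.6459) T_B=(20.6875,-27.2276) sweep=28.8299

bisector direction at 253.2819° = (-0.287662,-0.957732)
center distance |VC| = r/sin(θ/2) = 11.043947/sin(75.5850°) = 11.402931
C = V + |VC|·bis = (14.9775,-36.6809)
T_A = V + ((C−V)·d_A)·d_A = V + 2.8387·d_A = (15.4213,-25.6459)
T_B = V + ((C−V)·d_B)·d_B = V + 2.8387·d_B = (20.6875,-27.2276)
sweep = 180° − θ = 28.8299°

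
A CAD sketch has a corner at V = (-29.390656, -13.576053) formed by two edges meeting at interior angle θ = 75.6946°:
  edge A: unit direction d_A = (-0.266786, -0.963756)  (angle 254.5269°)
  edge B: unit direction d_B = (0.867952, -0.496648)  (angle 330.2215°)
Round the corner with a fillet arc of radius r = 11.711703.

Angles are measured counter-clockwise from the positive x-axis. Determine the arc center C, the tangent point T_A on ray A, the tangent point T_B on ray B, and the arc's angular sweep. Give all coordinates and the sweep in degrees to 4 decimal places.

bisector direction at 292.3742° = (0.380654,-0.924718)
center distance |VC| = r/sin(θ/2) = 11.711703/sin(37.8473°) = 19.088140
C = V + |VC|·bis = (-22.1247,-31.2272)
T_A = V + ((C−V)·d_A)·d_A = V + 15.0729·d_A = (-33.4119,-28.1027)
T_B = V + ((C−V)·d_B)·d_B = V + 15.0729·d_B = (-16.3081,-21.0620)
sweep = 180° − θ = 104.3054°

center=(-22.1247,-31.2272) T_A=(-33.4119,-28.1027) T_B=(-16.3081,-21.0620) sweep=104.3054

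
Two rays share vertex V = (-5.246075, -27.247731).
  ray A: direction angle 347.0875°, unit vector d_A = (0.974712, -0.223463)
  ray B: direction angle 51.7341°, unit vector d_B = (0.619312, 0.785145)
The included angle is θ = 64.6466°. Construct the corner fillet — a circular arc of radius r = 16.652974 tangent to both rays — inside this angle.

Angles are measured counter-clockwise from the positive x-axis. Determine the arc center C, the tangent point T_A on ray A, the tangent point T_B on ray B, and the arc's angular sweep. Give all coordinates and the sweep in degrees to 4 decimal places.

bisector direction at 19.4108° = (0.943160,0.332339)
center distance |VC| = r/sin(θ/2) = 16.652974/sin(32.3233°) = 31.144749
C = V + |VC|·bis = (24.1284,-16.8971)
T_A = V + ((C−V)·d_A)·d_A = V + 26.3187·d_A = (20.4071,-33.1290)
T_B = V + ((C−V)·d_B)·d_B = V + 26.3187·d_B = (11.0534,-6.5837)
sweep = 180° − θ = 115.3534°

center=(24.1284,-16.8971) T_A=(20.4071,-33.1290) T_B=(11.0534,-6.5837) sweep=115.3534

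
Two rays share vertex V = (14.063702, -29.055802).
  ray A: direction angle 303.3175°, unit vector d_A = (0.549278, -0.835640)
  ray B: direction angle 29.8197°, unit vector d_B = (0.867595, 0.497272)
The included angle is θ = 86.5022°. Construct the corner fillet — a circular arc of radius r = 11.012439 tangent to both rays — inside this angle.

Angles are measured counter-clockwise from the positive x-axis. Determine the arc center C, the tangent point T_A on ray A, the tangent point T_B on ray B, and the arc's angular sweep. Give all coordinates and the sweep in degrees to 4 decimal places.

center=(29.6960,-32.7890) T_A=(20.4936,-38.8379) T_B=(24.2199,-23.2347) sweep=93.4978

bisector direction at 346.5686° = (0.972649,-0.232281)
center distance |VC| = r/sin(θ/2) = 11.012439/sin(43.2511°) = 16.071932
C = V + |VC|·bis = (29.6960,-32.7890)
T_A = V + ((C−V)·d_A)·d_A = V + 11.7061·d_A = (20.4936,-38.8379)
T_B = V + ((C−V)·d_B)·d_B = V + 11.7061·d_B = (24.2199,-23.2347)
sweep = 180° − θ = 93.4978°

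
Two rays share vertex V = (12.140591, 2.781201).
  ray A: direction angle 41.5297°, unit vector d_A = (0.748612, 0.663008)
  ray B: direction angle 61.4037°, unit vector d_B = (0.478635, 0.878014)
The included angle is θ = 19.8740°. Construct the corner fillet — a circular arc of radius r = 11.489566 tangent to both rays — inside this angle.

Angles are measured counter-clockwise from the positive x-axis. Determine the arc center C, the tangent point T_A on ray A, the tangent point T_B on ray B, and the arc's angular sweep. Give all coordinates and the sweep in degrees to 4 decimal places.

center=(53.6185,54.8639) T_A=(61.2362,46.2627) T_B=(43.5305,60.3633) sweep=160.1260

bisector direction at 51.4667° = (0.622969,0.782246)
center distance |VC| = r/sin(θ/2) = 11.489566/sin(9.9370°) = 66.581006
C = V + |VC|·bis = (53.6185,54.8639)
T_A = V + ((C−V)·d_A)·d_A = V + 65.5822·d_A = (61.2362,46.2627)
T_B = V + ((C−V)·d_B)·d_B = V + 65.5822·d_B = (43.5305,60.3633)
sweep = 180° − θ = 160.1260°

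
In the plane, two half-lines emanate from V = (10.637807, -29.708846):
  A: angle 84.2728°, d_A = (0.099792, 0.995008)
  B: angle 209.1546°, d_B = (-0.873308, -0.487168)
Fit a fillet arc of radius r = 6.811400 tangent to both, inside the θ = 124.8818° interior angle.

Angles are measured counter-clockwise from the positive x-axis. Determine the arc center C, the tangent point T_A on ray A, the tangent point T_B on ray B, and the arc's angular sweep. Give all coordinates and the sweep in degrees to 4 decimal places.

center=(4.2151,-25.4921) T_A=(10.9925,-26.1719) T_B=(7.5334,-31.4406) sweep=55.1182

bisector direction at 146.7137° = (-0.835939,0.548823)
center distance |VC| = r/sin(θ/2) = 6.811400/sin(62.4409°) = 7.683179
C = V + |VC|·bis = (4.2151,-25.4921)
T_A = V + ((C−V)·d_A)·d_A = V + 3.5547·d_A = (10.9925,-26.1719)
T_B = V + ((C−V)·d_B)·d_B = V + 3.5547·d_B = (7.5334,-31.4406)
sweep = 180° − θ = 55.1182°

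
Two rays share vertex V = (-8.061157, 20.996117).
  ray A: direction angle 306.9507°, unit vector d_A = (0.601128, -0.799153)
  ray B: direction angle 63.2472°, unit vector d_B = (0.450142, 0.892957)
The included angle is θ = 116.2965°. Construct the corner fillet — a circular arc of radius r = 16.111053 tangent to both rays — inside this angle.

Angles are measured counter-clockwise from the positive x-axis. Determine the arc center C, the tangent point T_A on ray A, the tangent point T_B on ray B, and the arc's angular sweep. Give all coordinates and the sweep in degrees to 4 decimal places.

center=(10.8310,22.6818) T_A=(-2.0442,12.9970) T_B=(-3.5555,29.9341) sweep=63.7035

bisector direction at 5.0990° = (0.996043,0.088876)
center distance |VC| = r/sin(θ/2) = 16.111053/sin(58.1482°) = 18.967203
C = V + |VC|·bis = (10.8310,22.6818)
T_A = V + ((C−V)·d_A)·d_A = V + 10.0094·d_A = (-2.0442,12.9970)
T_B = V + ((C−V)·d_B)·d_B = V + 10.0094·d_B = (-3.5555,29.9341)
sweep = 180° − θ = 63.7035°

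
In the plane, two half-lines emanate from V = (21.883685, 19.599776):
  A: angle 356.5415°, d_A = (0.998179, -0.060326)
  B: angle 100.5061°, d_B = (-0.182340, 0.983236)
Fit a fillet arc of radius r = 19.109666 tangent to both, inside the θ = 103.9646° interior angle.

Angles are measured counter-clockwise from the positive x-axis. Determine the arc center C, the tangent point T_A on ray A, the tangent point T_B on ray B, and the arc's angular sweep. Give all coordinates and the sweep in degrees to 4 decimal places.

bisector direction at 48.5238° = (0.662309,0.749231)
center distance |VC| = r/sin(θ/2) = 19.109666/sin(51.9823°) = 24.256370
C = V + |VC|·bis = (37.9489,37.7734)
T_A = V + ((C−V)·d_A)·d_A = V + 14.9396·d_A = (36.7961,18.6985)
T_B = V + ((C−V)·d_B)·d_B = V + 14.9396·d_B = (19.1596,34.2889)
sweep = 180° − θ = 76.0354°

center=(37.9489,37.7734) T_A=(36.7961,18.6985) T_B=(19.1596,34.2889) sweep=76.0354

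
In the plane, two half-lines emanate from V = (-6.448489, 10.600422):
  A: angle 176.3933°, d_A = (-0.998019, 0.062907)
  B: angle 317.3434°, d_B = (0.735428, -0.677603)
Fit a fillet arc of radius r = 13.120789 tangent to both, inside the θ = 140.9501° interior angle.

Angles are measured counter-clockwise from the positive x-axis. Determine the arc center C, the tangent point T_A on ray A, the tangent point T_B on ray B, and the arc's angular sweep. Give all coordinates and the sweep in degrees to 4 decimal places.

center=(-11.9174,-2.2017) T_A=(-11.0920,10.8931) T_B=(-3.0267,7.4477) sweep=39.0499

bisector direction at 246.8683° = (-0.392845,-0.919605)
center distance |VC| = r/sin(θ/2) = 13.120789/sin(70.4750°) = 13.921320
C = V + |VC|·bis = (-11.9174,-2.2017)
T_A = V + ((C−V)·d_A)·d_A = V + 4.6527·d_A = (-11.0920,10.8931)
T_B = V + ((C−V)·d_B)·d_B = V + 4.6527·d_B = (-3.0267,7.4477)
sweep = 180° − θ = 39.0499°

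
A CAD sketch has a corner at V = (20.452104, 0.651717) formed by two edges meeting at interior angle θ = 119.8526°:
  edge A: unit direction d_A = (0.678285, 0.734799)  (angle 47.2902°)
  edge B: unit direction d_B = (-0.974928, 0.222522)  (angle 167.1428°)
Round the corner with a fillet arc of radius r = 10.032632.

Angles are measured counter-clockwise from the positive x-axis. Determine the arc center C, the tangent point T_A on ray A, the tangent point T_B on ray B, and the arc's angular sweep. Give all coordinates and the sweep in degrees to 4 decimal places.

center=(17.0207,11.7256) T_A=(24.3926,4.9206) T_B=(14.7882,1.9445) sweep=60.1474

bisector direction at 107.2165° = (-0.295983,0.955193)
center distance |VC| = r/sin(θ/2) = 10.032632/sin(59.9263°) = 11.593305
C = V + |VC|·bis = (17.0207,11.7256)
T_A = V + ((C−V)·d_A)·d_A = V + 5.8096·d_A = (24.3926,4.9206)
T_B = V + ((C−V)·d_B)·d_B = V + 5.8096·d_B = (14.7882,1.9445)
sweep = 180° − θ = 60.1474°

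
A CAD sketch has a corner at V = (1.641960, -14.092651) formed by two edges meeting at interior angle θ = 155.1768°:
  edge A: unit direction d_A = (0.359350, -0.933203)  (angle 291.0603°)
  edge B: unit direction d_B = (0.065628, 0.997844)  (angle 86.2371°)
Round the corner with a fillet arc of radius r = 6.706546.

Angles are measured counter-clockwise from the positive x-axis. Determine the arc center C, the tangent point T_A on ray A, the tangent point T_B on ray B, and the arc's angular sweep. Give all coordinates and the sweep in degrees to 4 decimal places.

center=(8.4309,-13.0600) T_A=(2.1723,-15.4700) T_B=(1.7388,-12.6199) sweep=24.8232

bisector direction at 8.6487° = (0.988629,0.150376)
center distance |VC| = r/sin(θ/2) = 6.706546/sin(77.5884°) = 6.867037
C = V + |VC|·bis = (8.4309,-13.0600)
T_A = V + ((C−V)·d_A)·d_A = V + 1.4760·d_A = (2.1723,-15.4700)
T_B = V + ((C−V)·d_B)·d_B = V + 1.4760·d_B = (1.7388,-12.6199)
sweep = 180° − θ = 24.8232°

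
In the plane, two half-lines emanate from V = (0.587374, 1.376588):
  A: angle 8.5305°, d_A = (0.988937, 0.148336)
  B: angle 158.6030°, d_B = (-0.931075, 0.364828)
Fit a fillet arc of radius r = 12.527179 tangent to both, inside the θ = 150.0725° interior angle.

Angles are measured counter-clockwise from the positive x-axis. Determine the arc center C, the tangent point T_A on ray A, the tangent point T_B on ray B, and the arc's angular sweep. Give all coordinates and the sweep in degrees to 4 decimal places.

bisector direction at 83.5667° = (0.112046,0.993703)
center distance |VC| = r/sin(θ/2) = 12.527179/sin(75.0362°) = 12.966894
C = V + |VC|·bis = (2.0403,14.2618)
T_A = V + ((C−V)·d_A)·d_A = V + 3.3482·d_A = (3.8985,1.8732)
T_B = V + ((C−V)·d_B)·d_B = V + 3.3482·d_B = (-2.5300,2.5981)
sweep = 180° − θ = 29.9275°

center=(2.0403,14.2618) T_A=(3.8985,1.8732) T_B=(-2.5300,2.5981) sweep=29.9275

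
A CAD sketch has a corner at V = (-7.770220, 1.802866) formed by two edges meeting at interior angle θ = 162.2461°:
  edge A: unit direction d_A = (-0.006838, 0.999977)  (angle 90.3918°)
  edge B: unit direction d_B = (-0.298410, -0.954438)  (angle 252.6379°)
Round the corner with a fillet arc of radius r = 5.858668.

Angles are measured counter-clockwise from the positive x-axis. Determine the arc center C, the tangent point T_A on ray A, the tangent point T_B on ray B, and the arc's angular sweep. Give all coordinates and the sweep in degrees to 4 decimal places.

bisector direction at 171.5149° = (-0.989054,0.147553)
center distance |VC| = r/sin(θ/2) = 5.858668/sin(81.1231°) = 5.929694
C = V + |VC|·bis = (-13.6350,2.6778)
T_A = V + ((C−V)·d_A)·d_A = V + 0.9150·d_A = (-7.7765,2.7179)
T_B = V + ((C−V)·d_B)·d_B = V + 0.9150·d_B = (-8.0433,0.9295)
sweep = 180° − θ = 17.7539°

center=(-13.6350,2.6778) T_A=(-7.7765,2.7179) T_B=(-8.0433,0.9295) sweep=17.7539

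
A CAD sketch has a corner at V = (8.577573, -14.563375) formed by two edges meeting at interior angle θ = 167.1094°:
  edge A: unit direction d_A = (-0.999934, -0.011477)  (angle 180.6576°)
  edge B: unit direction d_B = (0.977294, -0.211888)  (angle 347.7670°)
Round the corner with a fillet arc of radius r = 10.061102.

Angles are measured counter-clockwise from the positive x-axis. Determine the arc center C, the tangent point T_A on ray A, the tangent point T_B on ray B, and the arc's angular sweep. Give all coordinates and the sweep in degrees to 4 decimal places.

center=(7.5565,-24.6369) T_A=(7.4411,-14.5764) T_B=(9.6884,-14.8042) sweep=12.8906

bisector direction at 264.2123° = (-0.100843,-0.994902)
center distance |VC| = r/sin(θ/2) = 10.061102/sin(83.5547°) = 10.125098
C = V + |VC|·bis = (7.5565,-24.6369)
T_A = V + ((C−V)·d_A)·d_A = V + 1.1366·d_A = (7.4411,-14.5764)
T_B = V + ((C−V)·d_B)·d_B = V + 1.1366·d_B = (9.6884,-14.8042)
sweep = 180° − θ = 12.8906°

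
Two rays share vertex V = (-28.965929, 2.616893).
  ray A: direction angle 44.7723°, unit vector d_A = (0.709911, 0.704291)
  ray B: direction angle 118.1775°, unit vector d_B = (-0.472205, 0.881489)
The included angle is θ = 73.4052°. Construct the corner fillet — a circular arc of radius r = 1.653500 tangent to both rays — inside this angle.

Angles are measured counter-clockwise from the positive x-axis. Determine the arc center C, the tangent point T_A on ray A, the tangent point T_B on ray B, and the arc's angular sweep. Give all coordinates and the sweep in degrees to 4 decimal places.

bisector direction at 81.4749° = (0.148243,0.988951)
center distance |VC| = r/sin(θ/2) = 1.653500/sin(36.7026°) = 2.766616
C = V + |VC|·bis = (-28.5558,5.3529)
T_A = V + ((C−V)·d_A)·d_A = V + 2.2181·d_A = (-27.3913,4.1791)
T_B = V + ((C−V)·d_B)·d_B = V + 2.2181·d_B = (-30.0133,4.5722)
sweep = 180° − θ = 106.5948°

center=(-28.5558,5.3529) T_A=(-27.3913,4.1791) T_B=(-30.0133,4.5722) sweep=106.5948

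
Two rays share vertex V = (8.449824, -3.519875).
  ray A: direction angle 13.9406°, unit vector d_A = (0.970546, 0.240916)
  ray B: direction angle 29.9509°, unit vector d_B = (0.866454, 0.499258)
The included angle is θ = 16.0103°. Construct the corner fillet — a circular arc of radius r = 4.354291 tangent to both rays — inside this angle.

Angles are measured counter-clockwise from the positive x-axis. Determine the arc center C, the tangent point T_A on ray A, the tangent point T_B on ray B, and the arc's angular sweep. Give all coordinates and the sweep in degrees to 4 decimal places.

bisector direction at 21.9458° = (0.927538,0.373729)
center distance |VC| = r/sin(θ/2) = 4.354291/sin(8.0052°) = 31.266875
C = V + |VC|·bis = (37.4510,8.1654)
T_A = V + ((C−V)·d_A)·d_A = V + 30.9622·d_A = (38.5001,3.9394)
T_B = V + ((C−V)·d_B)·d_B = V + 30.9622·d_B = (35.2771,11.9382)
sweep = 180° − θ = 163.9897°

center=(37.4510,8.1654) T_A=(38.5001,3.9394) T_B=(35.2771,11.9382) sweep=163.9897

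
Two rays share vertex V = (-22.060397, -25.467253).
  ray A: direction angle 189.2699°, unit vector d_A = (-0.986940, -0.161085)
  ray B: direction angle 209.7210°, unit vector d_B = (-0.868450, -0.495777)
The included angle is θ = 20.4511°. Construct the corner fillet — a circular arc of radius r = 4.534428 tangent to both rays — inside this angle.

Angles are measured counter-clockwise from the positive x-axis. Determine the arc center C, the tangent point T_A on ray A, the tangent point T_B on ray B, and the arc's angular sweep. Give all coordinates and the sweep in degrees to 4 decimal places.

bisector direction at 199.4955° = (-0.942668,-0.333732)
center distance |VC| = r/sin(θ/2) = 4.534428/sin(10.2256°) = 25.542676
C = V + |VC|·bis = (-46.1387,-33.9917)
T_A = V + ((C−V)·d_A)·d_A = V + 25.1370·d_A = (-46.8691,-29.5165)
T_B = V + ((C−V)·d_B)·d_B = V + 25.1370·d_B = (-43.8906,-37.9296)
sweep = 180° − θ = 159.5489°

center=(-46.1387,-33.9917) T_A=(-46.8691,-29.5165) T_B=(-43.8906,-37.9296) sweep=159.5489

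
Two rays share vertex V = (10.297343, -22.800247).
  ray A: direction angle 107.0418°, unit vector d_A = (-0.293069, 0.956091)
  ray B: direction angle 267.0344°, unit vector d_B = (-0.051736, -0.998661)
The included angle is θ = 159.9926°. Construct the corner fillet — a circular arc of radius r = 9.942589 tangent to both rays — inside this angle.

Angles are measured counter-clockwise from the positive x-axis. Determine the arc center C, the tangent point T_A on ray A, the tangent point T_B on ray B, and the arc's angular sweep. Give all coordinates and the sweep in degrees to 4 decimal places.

center=(0.2773,-24.0373) T_A=(9.7834,-21.1234) T_B=(10.2066,-24.5517) sweep=20.0074

bisector direction at 187.0381° = (-0.992465,-0.122529)
center distance |VC| = r/sin(θ/2) = 9.942589/sin(79.9963°) = 10.096084
C = V + |VC|·bis = (0.2773,-24.0373)
T_A = V + ((C−V)·d_A)·d_A = V + 1.7538·d_A = (9.7834,-21.1234)
T_B = V + ((C−V)·d_B)·d_B = V + 1.7538·d_B = (10.2066,-24.5517)
sweep = 180° − θ = 20.0074°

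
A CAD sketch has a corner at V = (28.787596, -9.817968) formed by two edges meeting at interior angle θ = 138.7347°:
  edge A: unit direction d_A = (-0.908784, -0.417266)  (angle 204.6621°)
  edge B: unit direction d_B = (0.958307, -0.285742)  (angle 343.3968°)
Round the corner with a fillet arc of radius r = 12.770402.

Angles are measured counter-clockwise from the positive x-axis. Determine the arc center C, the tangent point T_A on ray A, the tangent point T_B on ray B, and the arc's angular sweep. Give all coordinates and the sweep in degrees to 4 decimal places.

center=(29.7465,-23.4299) T_A=(24.4178,-11.8243) T_B=(33.3955,-11.1919) sweep=41.2653

bisector direction at 274.0294° = (0.070269,-0.997528)
center distance |VC| = r/sin(θ/2) = 12.770402/sin(69.3674°) = 13.645649
C = V + |VC|·bis = (29.7465,-23.4299)
T_A = V + ((C−V)·d_A)·d_A = V + 4.8084·d_A = (24.4178,-11.8243)
T_B = V + ((C−V)·d_B)·d_B = V + 4.8084·d_B = (33.3955,-11.1919)
sweep = 180° − θ = 41.2653°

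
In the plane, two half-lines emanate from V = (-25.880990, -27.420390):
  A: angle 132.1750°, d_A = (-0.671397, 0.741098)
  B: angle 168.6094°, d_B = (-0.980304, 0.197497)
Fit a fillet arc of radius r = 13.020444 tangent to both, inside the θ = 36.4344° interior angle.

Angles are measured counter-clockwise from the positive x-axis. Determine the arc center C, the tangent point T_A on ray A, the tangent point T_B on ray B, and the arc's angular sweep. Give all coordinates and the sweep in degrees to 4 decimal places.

center=(-62.0921,-6.8431) T_A=(-52.4427,1.8988) T_B=(-64.6636,-19.6071) sweep=143.5656

bisector direction at 150.3922° = (-0.869428,0.494060)
center distance |VC| = r/sin(θ/2) = 13.020444/sin(18.2172°) = 41.649416
C = V + |VC|·bis = (-62.0921,-6.8431)
T_A = V + ((C−V)·d_A)·d_A = V + 39.5619·d_A = (-52.4427,1.8988)
T_B = V + ((C−V)·d_B)·d_B = V + 39.5619·d_B = (-64.6636,-19.6071)
sweep = 180° − θ = 143.5656°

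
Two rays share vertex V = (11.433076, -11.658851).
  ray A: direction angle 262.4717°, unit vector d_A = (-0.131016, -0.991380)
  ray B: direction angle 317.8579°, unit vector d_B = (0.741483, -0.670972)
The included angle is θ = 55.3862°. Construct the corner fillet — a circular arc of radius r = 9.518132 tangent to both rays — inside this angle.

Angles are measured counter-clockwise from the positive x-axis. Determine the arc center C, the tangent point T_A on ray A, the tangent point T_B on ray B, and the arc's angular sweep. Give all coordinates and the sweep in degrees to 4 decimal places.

bisector direction at 290.1648° = (0.344722,-0.938705)
center distance |VC| = r/sin(θ/2) = 9.518132/sin(27.6931°) = 20.480755
C = V + |VC|·bis = (18.4932,-30.8842)
T_A = V + ((C−V)·d_A)·d_A = V + 18.1347·d_A = (9.0571,-29.6372)
T_B = V + ((C−V)·d_B)·d_B = V + 18.1347·d_B = (24.8796,-23.8267)
sweep = 180° − θ = 124.6138°

center=(18.4932,-30.8842) T_A=(9.0571,-29.6372) T_B=(24.8796,-23.8267) sweep=124.6138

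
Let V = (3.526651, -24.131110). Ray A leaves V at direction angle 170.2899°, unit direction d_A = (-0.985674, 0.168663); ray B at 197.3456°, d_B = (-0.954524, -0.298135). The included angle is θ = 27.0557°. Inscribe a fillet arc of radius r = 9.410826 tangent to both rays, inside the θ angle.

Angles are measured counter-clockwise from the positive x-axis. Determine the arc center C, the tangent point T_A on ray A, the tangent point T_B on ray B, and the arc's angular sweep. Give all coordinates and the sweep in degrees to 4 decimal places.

center=(-36.6154,-26.8098) T_A=(-35.0281,-17.5338) T_B=(-33.8097,-35.7927) sweep=152.9443

bisector direction at 183.8177° = (-0.997781,-0.066583)
center distance |VC| = r/sin(θ/2) = 9.410826/sin(13.5279°) = 40.231307
C = V + |VC|·bis = (-36.6154,-26.8098)
T_A = V + ((C−V)·d_A)·d_A = V + 39.1151·d_A = (-35.0281,-17.5338)
T_B = V + ((C−V)·d_B)·d_B = V + 39.1151·d_B = (-33.8097,-35.7927)
sweep = 180° − θ = 152.9443°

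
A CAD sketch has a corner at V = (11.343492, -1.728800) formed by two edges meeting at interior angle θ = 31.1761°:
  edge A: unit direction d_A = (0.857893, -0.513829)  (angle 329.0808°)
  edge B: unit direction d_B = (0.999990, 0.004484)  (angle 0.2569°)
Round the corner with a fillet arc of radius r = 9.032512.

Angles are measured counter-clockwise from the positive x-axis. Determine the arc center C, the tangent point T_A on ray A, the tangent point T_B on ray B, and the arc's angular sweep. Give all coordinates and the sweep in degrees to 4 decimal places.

center=(43.7606,-10.6161) T_A=(39.1194,-18.3650) T_B=(43.7201,-1.5836) sweep=148.8239

bisector direction at 344.6689° = (0.964414,-0.264397)
center distance |VC| = r/sin(θ/2) = 9.032512/sin(15.5881°) = 33.613233
C = V + |VC|·bis = (43.7606,-10.6161)
T_A = V + ((C−V)·d_A)·d_A = V + 32.3769·d_A = (39.1194,-18.3650)
T_B = V + ((C−V)·d_B)·d_B = V + 32.3769·d_B = (43.7201,-1.5836)
sweep = 180° − θ = 148.8239°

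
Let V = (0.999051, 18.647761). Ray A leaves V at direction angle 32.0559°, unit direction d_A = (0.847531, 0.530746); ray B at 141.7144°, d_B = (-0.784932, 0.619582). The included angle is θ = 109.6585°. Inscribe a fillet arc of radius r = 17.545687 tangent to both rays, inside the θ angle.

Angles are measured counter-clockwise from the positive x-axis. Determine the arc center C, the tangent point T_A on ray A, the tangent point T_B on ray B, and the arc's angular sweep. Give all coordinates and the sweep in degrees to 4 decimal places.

bisector direction at 86.8851° = (0.054338,0.998523)
center distance |VC| = r/sin(θ/2) = 17.545687/sin(54.8293°) = 21.464214
C = V + |VC|·bis = (2.1654,40.0803)
T_A = V + ((C−V)·d_A)·d_A = V + 12.3637·d_A = (11.4777,25.2098)
T_B = V + ((C−V)·d_B)·d_B = V + 12.3637·d_B = (-8.7056,26.3081)
sweep = 180° − θ = 70.3415°

center=(2.1654,40.0803) T_A=(11.4777,25.2098) T_B=(-8.7056,26.3081) sweep=70.3415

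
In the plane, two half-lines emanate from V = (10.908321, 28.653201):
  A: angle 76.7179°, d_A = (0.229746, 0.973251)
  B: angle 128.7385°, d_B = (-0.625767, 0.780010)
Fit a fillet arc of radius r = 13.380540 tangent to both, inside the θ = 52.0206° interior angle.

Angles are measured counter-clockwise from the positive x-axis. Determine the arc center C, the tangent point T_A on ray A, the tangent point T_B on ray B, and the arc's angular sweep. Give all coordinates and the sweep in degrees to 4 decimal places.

center=(4.1857,58.4155) T_A=(17.2083,55.3414) T_B=(-6.2512,50.0424) sweep=127.9794

bisector direction at 102.7282° = (-0.220326,0.975426)
center distance |VC| = r/sin(θ/2) = 13.380540/sin(26.0103°) = 30.512068
C = V + |VC|·bis = (4.1857,58.4155)
T_A = V + ((C−V)·d_A)·d_A = V + 27.4217·d_A = (17.2083,55.3414)
T_B = V + ((C−V)·d_B)·d_B = V + 27.4217·d_B = (-6.2512,50.0424)
sweep = 180° − θ = 127.9794°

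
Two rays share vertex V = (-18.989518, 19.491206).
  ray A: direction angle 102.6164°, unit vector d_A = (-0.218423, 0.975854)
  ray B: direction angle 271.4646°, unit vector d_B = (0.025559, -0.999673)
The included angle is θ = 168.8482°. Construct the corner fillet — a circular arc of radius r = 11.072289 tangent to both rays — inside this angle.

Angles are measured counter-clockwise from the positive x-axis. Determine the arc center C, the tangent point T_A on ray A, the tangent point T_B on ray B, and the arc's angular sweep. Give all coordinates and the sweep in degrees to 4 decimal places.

bisector direction at 187.0405° = (-0.992460,-0.122571)
center distance |VC| = r/sin(θ/2) = 11.072289/sin(84.4241°) = 11.124928
C = V + |VC|·bis = (-30.0306,18.1276)
T_A = V + ((C−V)·d_A)·d_A = V + 1.0809·d_A = (-19.2256,20.5461)
T_B = V + ((C−V)·d_B)·d_B = V + 1.0809·d_B = (-18.9619,18.4106)
sweep = 180° − θ = 11.1518°

center=(-30.0306,18.1276) T_A=(-19.2256,20.5461) T_B=(-18.9619,18.4106) sweep=11.1518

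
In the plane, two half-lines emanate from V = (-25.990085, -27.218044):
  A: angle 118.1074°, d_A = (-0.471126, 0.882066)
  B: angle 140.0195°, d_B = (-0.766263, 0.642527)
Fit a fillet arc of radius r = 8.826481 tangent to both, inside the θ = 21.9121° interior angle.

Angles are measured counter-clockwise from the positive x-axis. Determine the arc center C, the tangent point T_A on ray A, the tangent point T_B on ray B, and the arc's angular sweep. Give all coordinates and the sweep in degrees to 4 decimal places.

center=(-55.2566,8.8414) T_A=(-47.4711,12.9998) T_B=(-60.9279,2.0780) sweep=158.0879

bisector direction at 129.0635° = (-0.630181,0.776449)
center distance |VC| = r/sin(θ/2) = 8.826481/sin(10.9560°) = 46.441485
C = V + |VC|·bis = (-55.2566,8.8414)
T_A = V + ((C−V)·d_A)·d_A = V + 45.5950·d_A = (-47.4711,12.9998)
T_B = V + ((C−V)·d_B)·d_B = V + 45.5950·d_B = (-60.9279,2.0780)
sweep = 180° − θ = 158.0879°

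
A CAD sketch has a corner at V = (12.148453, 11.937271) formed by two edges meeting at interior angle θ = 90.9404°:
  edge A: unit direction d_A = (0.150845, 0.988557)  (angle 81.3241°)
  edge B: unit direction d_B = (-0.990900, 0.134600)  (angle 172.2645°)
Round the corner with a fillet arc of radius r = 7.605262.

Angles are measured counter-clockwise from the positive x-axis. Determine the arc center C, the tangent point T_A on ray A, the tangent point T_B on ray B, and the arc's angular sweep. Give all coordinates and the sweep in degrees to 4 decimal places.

center=(5.7588,20.4803) T_A=(13.2770,19.3331) T_B=(4.7351,12.9443) sweep=89.0596

bisector direction at 126.7943° = (-0.598944,0.800791)
center distance |VC| = r/sin(θ/2) = 7.605262/sin(45.4702°) = 10.668275
C = V + |VC|·bis = (5.7588,20.4803)
T_A = V + ((C−V)·d_A)·d_A = V + 7.4814·d_A = (13.2770,19.3331)
T_B = V + ((C−V)·d_B)·d_B = V + 7.4814·d_B = (4.7351,12.9443)
sweep = 180° − θ = 89.0596°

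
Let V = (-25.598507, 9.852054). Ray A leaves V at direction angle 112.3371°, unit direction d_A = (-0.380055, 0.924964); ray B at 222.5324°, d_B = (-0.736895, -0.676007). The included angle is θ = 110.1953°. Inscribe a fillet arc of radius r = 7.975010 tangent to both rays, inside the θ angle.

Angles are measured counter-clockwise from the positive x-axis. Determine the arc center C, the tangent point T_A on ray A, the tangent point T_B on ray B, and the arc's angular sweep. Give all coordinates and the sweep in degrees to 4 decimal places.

center=(-35.0897,11.9675) T_A=(-27.7131,14.9985) T_B=(-29.6985,6.0908) sweep=69.8047

bisector direction at 167.4348° = (-0.976049,0.217551)
center distance |VC| = r/sin(θ/2) = 7.975010/sin(55.0977°) = 9.724099
C = V + |VC|·bis = (-35.0897,11.9675)
T_A = V + ((C−V)·d_A)·d_A = V + 5.5639·d_A = (-27.7131,14.9985)
T_B = V + ((C−V)·d_B)·d_B = V + 5.5639·d_B = (-29.6985,6.0908)
sweep = 180° − θ = 69.8047°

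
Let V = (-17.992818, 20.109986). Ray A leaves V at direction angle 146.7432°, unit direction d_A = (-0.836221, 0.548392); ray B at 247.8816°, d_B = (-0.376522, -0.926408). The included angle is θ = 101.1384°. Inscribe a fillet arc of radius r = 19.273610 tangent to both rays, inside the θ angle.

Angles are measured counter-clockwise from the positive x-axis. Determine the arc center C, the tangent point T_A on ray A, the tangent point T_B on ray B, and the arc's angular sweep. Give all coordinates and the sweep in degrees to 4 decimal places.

center=(-41.8155,12.6844) T_A=(-31.2460,28.8014) T_B=(-23.9603,5.4275) sweep=78.8616

bisector direction at 197.3124° = (-0.954696,-0.297581)
center distance |VC| = r/sin(θ/2) = 19.273610/sin(50.5692°) = 24.953137
C = V + |VC|·bis = (-41.8155,12.6844)
T_A = V + ((C−V)·d_A)·d_A = V + 15.8489·d_A = (-31.2460,28.8014)
T_B = V + ((C−V)·d_B)·d_B = V + 15.8489·d_B = (-23.9603,5.4275)
sweep = 180° − θ = 78.8616°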